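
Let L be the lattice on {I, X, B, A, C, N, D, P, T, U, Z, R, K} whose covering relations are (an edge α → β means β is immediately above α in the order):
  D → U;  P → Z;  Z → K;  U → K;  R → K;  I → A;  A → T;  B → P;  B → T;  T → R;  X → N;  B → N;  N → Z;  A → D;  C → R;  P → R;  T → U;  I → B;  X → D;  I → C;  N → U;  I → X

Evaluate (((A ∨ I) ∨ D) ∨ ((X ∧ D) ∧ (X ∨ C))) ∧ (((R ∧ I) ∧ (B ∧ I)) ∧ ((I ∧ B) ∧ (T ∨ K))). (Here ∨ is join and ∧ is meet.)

A ∨ I = A
A ∨ D = D
X ∧ D = X
X ∨ C = K
X ∧ K = X
D ∨ X = D
R ∧ I = I
B ∧ I = I
I ∧ I = I
I ∧ B = I
T ∨ K = K
I ∧ K = I
I ∧ I = I
D ∧ I = I

I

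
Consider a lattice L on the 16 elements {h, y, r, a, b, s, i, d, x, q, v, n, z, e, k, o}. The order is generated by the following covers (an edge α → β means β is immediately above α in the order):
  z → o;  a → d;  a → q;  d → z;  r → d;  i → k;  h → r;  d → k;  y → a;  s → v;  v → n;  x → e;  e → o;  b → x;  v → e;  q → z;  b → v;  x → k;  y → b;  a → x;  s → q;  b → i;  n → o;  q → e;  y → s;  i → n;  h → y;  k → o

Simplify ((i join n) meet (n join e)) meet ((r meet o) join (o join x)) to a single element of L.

i ∨ n = n
n ∨ e = o
n ∧ o = n
r ∧ o = r
o ∨ x = o
r ∨ o = o
n ∧ o = n

n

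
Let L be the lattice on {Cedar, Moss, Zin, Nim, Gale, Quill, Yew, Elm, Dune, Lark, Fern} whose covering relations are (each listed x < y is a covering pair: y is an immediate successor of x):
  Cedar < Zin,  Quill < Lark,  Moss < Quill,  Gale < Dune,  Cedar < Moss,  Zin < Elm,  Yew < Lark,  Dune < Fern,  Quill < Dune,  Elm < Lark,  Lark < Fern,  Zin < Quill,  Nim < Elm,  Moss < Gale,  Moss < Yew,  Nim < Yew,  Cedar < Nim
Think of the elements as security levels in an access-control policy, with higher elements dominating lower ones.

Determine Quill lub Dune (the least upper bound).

Common upper bounds of {Quill, Dune}: Dune, Fern.
The least among these is Dune.

Dune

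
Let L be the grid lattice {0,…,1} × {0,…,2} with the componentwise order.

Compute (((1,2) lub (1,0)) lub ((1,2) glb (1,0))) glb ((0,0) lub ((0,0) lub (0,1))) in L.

(0,1)

(1,2) ∨ (1,0) = (1,2)
(1,2) ∧ (1,0) = (1,0)
(1,2) ∨ (1,0) = (1,2)
(0,0) ∨ (0,1) = (0,1)
(0,0) ∨ (0,1) = (0,1)
(1,2) ∧ (0,1) = (0,1)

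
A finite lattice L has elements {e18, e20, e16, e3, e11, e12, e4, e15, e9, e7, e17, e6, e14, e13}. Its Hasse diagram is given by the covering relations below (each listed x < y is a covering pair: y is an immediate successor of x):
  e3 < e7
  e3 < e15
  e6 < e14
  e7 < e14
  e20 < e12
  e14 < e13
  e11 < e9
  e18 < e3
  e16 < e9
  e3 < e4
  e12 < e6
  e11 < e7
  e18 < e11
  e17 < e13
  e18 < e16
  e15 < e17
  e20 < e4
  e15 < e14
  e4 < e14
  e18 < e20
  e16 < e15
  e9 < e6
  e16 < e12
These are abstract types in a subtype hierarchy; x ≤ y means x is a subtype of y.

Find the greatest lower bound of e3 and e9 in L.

e18

Common lower bounds of {e3, e9}: e18.
The greatest among these is e18.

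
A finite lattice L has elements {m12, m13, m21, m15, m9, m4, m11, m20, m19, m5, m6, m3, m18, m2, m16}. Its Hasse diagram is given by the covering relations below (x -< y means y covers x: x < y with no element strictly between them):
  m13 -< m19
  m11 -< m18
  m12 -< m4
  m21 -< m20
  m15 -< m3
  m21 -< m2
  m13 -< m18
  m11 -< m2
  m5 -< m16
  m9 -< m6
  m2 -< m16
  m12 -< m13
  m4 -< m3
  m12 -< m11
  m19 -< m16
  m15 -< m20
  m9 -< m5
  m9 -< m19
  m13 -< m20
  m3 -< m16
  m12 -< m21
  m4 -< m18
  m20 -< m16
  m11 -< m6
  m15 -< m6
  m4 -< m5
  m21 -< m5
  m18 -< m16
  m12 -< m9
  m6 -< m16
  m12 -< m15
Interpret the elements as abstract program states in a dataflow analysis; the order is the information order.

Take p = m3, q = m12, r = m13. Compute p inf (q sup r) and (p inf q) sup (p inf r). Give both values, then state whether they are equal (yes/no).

q sup r = m13, so p inf (q sup r) = m3 inf m13 = m12.
p inf q = m12 and p inf r = m12, so (p inf q) sup (p inf r) = m12 sup m12 = m12.
Equal: yes.

m12; m12; yes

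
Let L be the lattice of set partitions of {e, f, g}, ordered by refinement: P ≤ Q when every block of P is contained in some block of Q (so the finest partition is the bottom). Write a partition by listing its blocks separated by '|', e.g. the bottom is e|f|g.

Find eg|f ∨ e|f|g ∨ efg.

The join of eg|f, e|f|g, efg merges any blocks that overlap across the partitions, giving efg.

efg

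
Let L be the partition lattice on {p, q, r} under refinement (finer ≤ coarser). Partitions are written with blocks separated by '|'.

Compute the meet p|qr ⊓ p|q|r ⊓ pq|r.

Common lower bounds of {p|qr, p|q|r, pq|r}: p|q|r.
The greatest among these is p|q|r.

p|q|r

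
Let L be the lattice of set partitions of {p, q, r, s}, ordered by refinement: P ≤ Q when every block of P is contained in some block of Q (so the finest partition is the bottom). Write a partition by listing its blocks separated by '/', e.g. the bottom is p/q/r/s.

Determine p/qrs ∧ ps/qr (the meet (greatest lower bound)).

The meet (common refinement) of p/qrs and ps/qr intersects blocks pairwise, giving p/qr/s.

p/qr/s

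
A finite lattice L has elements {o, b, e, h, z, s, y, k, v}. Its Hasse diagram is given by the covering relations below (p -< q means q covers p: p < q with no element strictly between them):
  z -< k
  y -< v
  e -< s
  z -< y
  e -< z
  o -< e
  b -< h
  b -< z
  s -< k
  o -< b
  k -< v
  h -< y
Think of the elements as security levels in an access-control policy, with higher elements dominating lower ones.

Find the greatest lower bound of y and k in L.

Common lower bounds of {y, k}: b, e, o, z.
The greatest among these is z.

z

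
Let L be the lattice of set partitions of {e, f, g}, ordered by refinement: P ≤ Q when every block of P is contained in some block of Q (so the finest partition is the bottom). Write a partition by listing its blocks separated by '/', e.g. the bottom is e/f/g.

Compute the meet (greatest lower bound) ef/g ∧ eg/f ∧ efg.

e/f/g

Common lower bounds of {ef/g, eg/f, efg}: e/f/g.
The greatest among these is e/f/g.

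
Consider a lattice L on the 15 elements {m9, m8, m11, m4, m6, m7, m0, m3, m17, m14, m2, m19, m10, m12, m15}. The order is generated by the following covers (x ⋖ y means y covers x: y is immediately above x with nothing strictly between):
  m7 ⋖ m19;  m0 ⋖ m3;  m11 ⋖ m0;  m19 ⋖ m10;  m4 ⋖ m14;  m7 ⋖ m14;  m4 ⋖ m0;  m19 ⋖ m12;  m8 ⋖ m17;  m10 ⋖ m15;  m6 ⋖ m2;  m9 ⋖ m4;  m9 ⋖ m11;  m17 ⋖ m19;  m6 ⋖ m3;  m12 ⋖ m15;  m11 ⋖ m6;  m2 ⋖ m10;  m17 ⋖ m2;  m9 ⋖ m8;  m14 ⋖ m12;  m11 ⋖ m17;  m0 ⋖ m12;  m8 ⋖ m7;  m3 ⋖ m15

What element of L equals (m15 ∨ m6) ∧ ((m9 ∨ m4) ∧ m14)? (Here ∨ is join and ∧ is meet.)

m15 ∨ m6 = m15
m9 ∨ m4 = m4
m4 ∧ m14 = m4
m15 ∧ m4 = m4

m4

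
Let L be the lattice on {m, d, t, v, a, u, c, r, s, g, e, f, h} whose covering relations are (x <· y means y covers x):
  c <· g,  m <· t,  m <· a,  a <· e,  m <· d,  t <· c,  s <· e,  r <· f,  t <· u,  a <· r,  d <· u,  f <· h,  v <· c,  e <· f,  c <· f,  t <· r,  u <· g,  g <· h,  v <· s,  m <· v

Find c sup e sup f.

f

Common upper bounds of {c, e, f}: f, h.
The least among these is f.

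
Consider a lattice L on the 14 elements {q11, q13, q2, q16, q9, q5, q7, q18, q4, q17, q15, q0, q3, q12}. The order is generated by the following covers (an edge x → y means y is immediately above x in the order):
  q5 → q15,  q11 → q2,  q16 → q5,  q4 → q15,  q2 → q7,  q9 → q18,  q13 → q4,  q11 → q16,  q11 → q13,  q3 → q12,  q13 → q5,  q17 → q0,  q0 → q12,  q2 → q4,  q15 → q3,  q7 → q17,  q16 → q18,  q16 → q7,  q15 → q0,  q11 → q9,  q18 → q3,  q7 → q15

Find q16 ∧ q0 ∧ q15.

q16

Common lower bounds of {q16, q0, q15}: q11, q16.
The greatest among these is q16.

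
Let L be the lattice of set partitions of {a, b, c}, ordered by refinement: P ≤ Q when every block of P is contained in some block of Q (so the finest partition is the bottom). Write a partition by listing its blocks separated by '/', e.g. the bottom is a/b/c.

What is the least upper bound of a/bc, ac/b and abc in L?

The join of a/bc, ac/b, abc merges any blocks that overlap across the partitions, giving abc.

abc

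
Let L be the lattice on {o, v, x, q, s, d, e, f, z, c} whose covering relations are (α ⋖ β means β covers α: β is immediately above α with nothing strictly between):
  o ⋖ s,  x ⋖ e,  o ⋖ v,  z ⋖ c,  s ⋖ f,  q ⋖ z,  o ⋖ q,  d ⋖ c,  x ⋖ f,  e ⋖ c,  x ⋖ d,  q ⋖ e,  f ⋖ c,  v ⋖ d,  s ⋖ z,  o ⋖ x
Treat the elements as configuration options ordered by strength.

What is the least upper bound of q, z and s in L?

Common upper bounds of {q, z, s}: c, z.
The least among these is z.

z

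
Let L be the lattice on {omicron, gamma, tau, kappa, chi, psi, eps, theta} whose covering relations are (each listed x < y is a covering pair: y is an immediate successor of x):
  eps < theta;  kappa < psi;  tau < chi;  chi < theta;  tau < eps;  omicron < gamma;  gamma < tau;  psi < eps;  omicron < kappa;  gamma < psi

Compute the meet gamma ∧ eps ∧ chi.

gamma

Common lower bounds of {gamma, eps, chi}: gamma, omicron.
The greatest among these is gamma.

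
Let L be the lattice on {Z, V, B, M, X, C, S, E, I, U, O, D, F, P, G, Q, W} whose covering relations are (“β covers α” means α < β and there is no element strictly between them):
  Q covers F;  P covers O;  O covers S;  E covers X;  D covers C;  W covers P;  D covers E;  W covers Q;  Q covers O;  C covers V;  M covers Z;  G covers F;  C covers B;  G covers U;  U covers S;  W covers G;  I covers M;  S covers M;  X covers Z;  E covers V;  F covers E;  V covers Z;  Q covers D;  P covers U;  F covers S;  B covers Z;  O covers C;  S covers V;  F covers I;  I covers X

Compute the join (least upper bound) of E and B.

D

Common upper bounds of {E, B}: D, Q, W.
The least among these is D.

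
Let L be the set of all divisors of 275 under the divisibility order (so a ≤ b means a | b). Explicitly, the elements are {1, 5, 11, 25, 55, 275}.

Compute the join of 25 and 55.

In the divisibility order, the join is the least common multiple: lcm(25, 55) = 275.

275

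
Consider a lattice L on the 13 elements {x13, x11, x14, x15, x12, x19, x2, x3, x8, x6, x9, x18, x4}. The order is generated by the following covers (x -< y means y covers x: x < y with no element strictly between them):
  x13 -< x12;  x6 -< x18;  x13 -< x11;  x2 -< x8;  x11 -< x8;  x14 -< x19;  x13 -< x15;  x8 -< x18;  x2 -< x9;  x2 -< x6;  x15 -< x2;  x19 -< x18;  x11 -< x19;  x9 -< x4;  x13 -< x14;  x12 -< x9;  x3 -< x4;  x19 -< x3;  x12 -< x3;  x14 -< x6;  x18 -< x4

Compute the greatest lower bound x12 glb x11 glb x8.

x13

Common lower bounds of {x12, x11, x8}: x13.
The greatest among these is x13.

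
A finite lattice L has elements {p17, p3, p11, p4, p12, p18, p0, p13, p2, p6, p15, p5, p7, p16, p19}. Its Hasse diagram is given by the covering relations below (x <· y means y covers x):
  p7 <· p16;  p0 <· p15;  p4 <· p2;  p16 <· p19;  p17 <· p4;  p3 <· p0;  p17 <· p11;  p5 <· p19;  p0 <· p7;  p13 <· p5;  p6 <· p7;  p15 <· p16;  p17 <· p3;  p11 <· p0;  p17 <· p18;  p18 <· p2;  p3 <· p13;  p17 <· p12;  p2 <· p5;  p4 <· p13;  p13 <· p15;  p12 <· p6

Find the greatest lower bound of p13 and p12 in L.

Common lower bounds of {p13, p12}: p17.
The greatest among these is p17.

p17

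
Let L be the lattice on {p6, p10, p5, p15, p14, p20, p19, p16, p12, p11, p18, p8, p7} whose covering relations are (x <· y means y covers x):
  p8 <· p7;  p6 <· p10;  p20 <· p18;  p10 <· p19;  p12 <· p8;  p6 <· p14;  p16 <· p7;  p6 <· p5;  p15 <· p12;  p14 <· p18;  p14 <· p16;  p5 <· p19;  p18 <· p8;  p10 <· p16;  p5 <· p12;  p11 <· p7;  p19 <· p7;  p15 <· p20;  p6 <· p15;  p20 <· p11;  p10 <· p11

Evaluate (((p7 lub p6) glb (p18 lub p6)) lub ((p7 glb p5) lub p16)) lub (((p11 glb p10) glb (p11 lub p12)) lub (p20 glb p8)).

p7

p7 ∨ p6 = p7
p18 ∨ p6 = p18
p7 ∧ p18 = p18
p7 ∧ p5 = p5
p5 ∨ p16 = p7
p18 ∨ p7 = p7
p11 ∧ p10 = p10
p11 ∨ p12 = p7
p10 ∧ p7 = p10
p20 ∧ p8 = p20
p10 ∨ p20 = p11
p7 ∨ p11 = p7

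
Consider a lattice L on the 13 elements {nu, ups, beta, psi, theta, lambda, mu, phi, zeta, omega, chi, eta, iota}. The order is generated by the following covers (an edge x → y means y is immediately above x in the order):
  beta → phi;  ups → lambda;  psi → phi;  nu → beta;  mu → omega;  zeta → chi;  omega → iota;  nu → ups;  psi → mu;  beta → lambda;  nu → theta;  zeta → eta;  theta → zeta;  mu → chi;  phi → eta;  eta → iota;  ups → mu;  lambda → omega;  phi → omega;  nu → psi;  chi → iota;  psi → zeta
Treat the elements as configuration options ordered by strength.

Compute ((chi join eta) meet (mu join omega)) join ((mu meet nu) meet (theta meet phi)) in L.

omega

chi ∨ eta = iota
mu ∨ omega = omega
iota ∧ omega = omega
mu ∧ nu = nu
theta ∧ phi = nu
nu ∧ nu = nu
omega ∨ nu = omega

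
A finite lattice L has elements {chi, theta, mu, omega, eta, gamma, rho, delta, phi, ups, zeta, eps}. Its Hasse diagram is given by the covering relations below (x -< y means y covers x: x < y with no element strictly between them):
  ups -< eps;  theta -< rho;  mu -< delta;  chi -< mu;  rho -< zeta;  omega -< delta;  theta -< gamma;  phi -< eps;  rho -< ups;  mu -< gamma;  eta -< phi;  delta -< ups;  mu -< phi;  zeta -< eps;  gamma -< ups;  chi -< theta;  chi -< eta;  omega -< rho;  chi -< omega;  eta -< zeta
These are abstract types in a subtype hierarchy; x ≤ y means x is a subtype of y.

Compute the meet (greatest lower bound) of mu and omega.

chi

Common lower bounds of {mu, omega}: chi.
The greatest among these is chi.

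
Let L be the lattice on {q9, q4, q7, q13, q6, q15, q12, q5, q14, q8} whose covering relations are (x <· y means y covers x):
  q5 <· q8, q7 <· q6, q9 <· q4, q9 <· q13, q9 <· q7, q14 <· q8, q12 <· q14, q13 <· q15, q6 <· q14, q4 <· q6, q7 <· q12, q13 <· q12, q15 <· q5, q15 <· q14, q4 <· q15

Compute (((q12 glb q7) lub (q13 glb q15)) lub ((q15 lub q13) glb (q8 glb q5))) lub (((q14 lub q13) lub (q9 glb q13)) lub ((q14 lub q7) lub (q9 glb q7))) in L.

q14

q12 ∧ q7 = q7
q13 ∧ q15 = q13
q7 ∨ q13 = q12
q15 ∨ q13 = q15
q8 ∧ q5 = q5
q15 ∧ q5 = q15
q12 ∨ q15 = q14
q14 ∨ q13 = q14
q9 ∧ q13 = q9
q14 ∨ q9 = q14
q14 ∨ q7 = q14
q9 ∧ q7 = q9
q14 ∨ q9 = q14
q14 ∨ q14 = q14
q14 ∨ q14 = q14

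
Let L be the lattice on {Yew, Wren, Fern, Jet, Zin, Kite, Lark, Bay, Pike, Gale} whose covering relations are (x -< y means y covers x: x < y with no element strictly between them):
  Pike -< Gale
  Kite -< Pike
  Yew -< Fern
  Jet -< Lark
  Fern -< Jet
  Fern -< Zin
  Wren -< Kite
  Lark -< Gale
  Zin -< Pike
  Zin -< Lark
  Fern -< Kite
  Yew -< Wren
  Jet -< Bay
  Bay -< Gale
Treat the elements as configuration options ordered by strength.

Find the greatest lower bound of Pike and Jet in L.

Fern

Common lower bounds of {Pike, Jet}: Fern, Yew.
The greatest among these is Fern.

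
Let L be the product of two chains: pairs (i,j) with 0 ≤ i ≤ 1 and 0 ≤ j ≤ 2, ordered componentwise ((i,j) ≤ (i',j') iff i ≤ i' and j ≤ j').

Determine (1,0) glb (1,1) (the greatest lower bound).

(1,0)

Common lower bounds of {(1,0), (1,1)}: (0,0), (1,0).
The greatest among these is (1,0).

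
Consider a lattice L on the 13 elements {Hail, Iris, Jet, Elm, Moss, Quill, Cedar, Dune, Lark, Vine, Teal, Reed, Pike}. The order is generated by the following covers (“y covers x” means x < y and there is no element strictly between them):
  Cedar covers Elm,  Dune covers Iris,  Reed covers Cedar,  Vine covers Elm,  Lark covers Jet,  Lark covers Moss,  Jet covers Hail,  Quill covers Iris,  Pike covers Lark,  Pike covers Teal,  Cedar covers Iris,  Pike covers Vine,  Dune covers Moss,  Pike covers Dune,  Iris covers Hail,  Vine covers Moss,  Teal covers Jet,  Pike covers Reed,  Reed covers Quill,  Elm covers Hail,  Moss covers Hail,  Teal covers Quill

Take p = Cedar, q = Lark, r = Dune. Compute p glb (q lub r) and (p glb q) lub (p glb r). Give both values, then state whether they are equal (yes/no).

q lub r = Pike, so p glb (q lub r) = Cedar glb Pike = Cedar.
p glb q = Hail and p glb r = Iris, so (p glb q) lub (p glb r) = Hail lub Iris = Iris.
Equal: no.

Cedar; Iris; no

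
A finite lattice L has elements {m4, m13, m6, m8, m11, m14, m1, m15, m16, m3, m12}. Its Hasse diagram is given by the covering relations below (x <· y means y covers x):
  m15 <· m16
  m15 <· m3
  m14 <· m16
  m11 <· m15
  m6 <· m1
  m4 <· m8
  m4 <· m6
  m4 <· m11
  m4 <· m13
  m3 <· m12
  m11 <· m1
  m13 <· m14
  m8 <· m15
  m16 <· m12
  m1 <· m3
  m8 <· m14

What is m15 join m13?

Common upper bounds of {m15, m13}: m12, m16.
The least among these is m16.

m16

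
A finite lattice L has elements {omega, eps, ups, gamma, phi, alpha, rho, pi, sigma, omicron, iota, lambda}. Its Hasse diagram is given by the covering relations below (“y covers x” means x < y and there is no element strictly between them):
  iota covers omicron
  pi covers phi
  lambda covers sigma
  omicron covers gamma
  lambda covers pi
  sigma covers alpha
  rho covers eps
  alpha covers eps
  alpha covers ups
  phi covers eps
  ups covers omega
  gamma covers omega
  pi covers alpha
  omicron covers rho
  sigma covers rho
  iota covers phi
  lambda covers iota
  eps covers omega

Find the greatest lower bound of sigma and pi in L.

alpha

Common lower bounds of {sigma, pi}: alpha, eps, omega, ups.
The greatest among these is alpha.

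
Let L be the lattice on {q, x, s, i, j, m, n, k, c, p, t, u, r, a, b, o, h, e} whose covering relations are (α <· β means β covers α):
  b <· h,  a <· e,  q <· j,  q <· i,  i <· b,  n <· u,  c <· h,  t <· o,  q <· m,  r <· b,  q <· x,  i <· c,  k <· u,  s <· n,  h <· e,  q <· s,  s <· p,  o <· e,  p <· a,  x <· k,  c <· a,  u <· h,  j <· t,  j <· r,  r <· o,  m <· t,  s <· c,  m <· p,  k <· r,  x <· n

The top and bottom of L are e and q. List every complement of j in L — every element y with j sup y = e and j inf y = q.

Need y with j ∨ y = e and j ∧ y = q.
Checking each element gives: a, p.

a, p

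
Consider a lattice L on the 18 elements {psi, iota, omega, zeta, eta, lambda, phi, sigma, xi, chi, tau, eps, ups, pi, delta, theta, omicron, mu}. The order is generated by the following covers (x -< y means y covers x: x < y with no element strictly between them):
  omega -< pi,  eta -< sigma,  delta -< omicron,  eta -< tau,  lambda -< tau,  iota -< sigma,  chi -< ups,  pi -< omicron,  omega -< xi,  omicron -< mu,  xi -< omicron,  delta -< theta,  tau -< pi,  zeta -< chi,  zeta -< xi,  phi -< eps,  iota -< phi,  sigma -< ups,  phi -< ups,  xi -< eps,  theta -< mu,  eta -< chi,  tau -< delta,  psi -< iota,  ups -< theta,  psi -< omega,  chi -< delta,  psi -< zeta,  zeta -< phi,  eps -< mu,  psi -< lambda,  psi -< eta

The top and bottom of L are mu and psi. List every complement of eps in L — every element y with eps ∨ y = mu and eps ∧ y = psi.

eta, lambda, tau

Need y with eps ∨ y = mu and eps ∧ y = psi.
Checking each element gives: eta, lambda, tau.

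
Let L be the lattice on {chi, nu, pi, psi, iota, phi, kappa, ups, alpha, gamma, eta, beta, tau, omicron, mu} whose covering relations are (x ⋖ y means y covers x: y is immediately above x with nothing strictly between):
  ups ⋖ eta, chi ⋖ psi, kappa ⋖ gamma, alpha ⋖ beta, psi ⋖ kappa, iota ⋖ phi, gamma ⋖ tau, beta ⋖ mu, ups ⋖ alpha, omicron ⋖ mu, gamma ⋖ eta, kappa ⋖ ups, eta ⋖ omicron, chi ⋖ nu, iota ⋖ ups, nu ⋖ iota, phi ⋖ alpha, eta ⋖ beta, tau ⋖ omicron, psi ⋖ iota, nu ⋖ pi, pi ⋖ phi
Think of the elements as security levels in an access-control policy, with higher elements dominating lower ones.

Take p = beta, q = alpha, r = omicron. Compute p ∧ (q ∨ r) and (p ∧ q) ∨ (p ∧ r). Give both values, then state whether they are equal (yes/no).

beta; beta; yes

q ∨ r = mu, so p ∧ (q ∨ r) = beta ∧ mu = beta.
p ∧ q = alpha and p ∧ r = eta, so (p ∧ q) ∨ (p ∧ r) = alpha ∨ eta = beta.
Equal: yes.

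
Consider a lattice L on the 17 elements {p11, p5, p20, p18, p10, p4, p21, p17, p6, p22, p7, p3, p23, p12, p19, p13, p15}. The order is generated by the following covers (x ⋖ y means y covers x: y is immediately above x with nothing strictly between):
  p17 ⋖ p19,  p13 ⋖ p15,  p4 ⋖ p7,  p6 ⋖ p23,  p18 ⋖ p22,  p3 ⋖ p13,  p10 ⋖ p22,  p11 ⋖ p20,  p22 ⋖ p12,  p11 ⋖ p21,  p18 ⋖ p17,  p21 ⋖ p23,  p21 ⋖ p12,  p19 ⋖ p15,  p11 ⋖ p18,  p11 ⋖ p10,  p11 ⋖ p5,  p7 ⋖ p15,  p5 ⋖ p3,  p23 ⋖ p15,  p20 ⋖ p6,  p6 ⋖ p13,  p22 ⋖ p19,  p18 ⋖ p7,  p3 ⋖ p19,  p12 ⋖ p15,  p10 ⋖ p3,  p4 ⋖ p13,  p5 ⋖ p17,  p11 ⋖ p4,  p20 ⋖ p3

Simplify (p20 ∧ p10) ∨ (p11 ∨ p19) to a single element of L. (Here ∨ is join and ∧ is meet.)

p20 ∧ p10 = p11
p11 ∨ p19 = p19
p11 ∨ p19 = p19

p19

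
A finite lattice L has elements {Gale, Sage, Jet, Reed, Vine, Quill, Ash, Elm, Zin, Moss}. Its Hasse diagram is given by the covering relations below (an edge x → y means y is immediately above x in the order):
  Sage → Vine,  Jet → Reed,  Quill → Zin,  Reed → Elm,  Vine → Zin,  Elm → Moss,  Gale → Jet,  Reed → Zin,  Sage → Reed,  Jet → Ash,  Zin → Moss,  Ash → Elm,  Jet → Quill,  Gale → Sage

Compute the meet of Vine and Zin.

Common lower bounds of {Vine, Zin}: Gale, Sage, Vine.
The greatest among these is Vine.

Vine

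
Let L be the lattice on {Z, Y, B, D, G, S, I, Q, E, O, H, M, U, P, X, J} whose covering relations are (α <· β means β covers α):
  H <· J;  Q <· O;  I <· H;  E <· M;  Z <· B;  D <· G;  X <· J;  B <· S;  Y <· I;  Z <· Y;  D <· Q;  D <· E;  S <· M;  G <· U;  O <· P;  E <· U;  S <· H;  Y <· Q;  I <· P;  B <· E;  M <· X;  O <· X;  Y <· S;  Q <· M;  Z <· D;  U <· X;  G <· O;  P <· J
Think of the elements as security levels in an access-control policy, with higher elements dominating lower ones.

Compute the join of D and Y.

Common upper bounds of {D, Y}: J, M, O, P, Q, X.
The least among these is Q.

Q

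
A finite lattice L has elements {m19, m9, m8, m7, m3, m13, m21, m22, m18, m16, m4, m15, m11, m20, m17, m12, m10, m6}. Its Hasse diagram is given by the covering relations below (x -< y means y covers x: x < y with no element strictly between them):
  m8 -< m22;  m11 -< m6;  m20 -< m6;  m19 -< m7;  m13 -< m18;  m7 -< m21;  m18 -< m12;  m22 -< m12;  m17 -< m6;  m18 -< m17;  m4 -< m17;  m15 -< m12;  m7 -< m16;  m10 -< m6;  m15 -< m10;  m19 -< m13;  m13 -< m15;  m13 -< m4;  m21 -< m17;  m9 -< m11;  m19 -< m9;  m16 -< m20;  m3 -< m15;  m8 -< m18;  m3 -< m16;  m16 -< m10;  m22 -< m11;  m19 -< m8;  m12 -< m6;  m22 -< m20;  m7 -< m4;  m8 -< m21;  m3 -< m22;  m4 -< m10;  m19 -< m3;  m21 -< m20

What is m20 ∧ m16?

m16

Common lower bounds of {m20, m16}: m16, m19, m3, m7.
The greatest among these is m16.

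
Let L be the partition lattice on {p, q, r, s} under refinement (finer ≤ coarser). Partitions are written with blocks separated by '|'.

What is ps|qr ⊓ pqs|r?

The meet (common refinement) of ps|qr and pqs|r intersects blocks pairwise, giving ps|q|r.

ps|q|r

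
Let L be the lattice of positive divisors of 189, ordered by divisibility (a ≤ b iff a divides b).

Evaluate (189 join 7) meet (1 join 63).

189 ∨ 7 = 189
1 ∨ 63 = 63
189 ∧ 63 = 63

63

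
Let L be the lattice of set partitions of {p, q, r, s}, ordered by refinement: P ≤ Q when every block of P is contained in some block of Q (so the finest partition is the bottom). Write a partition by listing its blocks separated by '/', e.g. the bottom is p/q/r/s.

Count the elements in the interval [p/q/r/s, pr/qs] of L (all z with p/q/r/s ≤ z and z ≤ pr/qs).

The interval [p/q/r/s, pr/qs] = {p/q/r/s, p/qs/r, pr/q/s, pr/qs}, which has 4 elements.

4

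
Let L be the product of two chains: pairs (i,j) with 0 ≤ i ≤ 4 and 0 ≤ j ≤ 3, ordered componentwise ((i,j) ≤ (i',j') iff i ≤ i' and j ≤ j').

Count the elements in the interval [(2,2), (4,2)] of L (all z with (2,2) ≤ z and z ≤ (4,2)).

The interval [(2,2), (4,2)] = {(2,2), (3,2), (4,2)}, which has 3 elements.

3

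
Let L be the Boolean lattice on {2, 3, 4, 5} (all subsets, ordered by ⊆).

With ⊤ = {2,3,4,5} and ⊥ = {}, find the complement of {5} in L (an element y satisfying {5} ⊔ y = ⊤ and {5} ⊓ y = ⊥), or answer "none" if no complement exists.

{2,3,4}

Need y with {5} ∨ y = {2,3,4,5} and {5} ∧ y = {}.
Checking each element gives: {2,3,4}.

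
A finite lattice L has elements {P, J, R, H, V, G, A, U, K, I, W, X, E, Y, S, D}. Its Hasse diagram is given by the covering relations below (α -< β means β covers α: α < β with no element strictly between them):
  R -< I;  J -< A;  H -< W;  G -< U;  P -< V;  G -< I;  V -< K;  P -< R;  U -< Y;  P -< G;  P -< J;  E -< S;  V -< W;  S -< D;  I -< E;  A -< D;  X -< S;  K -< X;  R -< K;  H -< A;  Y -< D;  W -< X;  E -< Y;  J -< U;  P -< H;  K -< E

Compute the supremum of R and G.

I

Common upper bounds of {R, G}: D, E, I, S, Y.
The least among these is I.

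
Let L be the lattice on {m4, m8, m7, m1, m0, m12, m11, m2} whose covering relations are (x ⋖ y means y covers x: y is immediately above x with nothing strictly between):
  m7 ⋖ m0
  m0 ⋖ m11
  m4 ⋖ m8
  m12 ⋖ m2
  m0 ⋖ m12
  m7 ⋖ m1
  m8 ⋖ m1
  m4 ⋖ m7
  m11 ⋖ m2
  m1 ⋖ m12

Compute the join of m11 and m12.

m2

Common upper bounds of {m11, m12}: m2.
The least among these is m2.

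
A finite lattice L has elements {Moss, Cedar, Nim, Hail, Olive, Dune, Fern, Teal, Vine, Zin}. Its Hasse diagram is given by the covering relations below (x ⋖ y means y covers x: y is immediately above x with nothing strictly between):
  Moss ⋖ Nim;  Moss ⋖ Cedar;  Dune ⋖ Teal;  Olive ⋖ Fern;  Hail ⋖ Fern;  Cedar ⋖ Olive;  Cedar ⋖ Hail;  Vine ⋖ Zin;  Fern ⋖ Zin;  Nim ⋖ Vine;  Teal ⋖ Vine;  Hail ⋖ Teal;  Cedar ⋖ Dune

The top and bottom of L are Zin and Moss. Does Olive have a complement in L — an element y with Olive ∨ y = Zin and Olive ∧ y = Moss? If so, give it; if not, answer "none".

Nim

Need y with Olive ∨ y = Zin and Olive ∧ y = Moss.
Checking each element gives: Nim.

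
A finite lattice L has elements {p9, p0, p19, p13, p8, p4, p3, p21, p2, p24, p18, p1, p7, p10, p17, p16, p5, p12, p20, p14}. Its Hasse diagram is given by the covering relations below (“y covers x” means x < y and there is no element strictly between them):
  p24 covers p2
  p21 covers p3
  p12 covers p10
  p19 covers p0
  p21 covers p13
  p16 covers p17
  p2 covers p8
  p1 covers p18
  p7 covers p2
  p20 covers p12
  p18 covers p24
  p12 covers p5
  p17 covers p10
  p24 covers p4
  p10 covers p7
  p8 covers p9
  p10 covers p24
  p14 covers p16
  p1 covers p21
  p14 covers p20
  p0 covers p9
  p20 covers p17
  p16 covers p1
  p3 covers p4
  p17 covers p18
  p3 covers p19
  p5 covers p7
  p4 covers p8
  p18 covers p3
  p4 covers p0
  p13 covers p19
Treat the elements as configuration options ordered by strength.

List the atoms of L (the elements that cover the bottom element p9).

p0, p8

The atoms are exactly the elements that cover p9: p0, p8.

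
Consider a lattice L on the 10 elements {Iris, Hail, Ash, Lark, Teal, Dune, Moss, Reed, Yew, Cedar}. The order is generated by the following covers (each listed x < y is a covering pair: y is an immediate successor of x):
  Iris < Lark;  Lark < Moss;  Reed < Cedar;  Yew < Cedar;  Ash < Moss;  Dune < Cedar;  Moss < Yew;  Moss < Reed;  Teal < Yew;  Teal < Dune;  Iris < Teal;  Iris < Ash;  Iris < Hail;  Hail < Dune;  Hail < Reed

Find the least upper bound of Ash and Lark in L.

Moss

Common upper bounds of {Ash, Lark}: Cedar, Moss, Reed, Yew.
The least among these is Moss.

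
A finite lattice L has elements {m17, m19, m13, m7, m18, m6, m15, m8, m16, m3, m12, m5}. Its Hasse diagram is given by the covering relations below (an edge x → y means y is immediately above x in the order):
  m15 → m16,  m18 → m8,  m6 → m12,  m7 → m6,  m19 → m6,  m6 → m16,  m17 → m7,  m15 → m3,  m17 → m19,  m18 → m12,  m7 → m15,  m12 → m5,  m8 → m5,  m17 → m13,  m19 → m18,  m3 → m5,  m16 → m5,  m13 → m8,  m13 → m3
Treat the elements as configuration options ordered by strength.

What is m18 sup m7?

m12

Common upper bounds of {m18, m7}: m12, m5.
The least among these is m12.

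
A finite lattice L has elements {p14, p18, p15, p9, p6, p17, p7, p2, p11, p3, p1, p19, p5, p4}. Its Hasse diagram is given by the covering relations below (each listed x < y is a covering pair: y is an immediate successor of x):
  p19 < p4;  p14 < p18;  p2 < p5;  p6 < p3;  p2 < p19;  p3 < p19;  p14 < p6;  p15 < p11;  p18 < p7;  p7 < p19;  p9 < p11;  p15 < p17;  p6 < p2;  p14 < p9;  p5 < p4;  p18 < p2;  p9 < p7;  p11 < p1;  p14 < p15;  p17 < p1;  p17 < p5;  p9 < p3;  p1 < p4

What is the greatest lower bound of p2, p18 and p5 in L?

Common lower bounds of {p2, p18, p5}: p14, p18.
The greatest among these is p18.

p18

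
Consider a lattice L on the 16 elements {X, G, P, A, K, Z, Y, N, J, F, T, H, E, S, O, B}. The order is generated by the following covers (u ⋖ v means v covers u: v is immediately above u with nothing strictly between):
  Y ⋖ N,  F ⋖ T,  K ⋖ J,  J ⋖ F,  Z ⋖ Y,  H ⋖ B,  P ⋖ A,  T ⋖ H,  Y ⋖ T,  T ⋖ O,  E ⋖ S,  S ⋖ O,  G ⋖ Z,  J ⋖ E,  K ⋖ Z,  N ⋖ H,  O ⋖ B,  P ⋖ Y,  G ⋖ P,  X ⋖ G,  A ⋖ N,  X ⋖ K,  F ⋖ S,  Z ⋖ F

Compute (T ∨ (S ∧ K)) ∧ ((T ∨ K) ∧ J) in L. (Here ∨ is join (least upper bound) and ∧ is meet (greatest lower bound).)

J

S ∧ K = K
T ∨ K = T
T ∨ K = T
T ∧ J = J
T ∧ J = J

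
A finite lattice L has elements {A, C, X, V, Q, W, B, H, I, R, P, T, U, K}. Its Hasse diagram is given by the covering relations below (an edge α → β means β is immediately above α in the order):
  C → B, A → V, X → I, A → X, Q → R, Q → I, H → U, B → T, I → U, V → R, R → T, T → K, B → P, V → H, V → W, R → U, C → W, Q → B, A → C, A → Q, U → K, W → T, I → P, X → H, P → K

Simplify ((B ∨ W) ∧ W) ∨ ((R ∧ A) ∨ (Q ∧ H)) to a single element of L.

B ∨ W = T
T ∧ W = W
R ∧ A = A
Q ∧ H = A
A ∨ A = A
W ∨ A = W

W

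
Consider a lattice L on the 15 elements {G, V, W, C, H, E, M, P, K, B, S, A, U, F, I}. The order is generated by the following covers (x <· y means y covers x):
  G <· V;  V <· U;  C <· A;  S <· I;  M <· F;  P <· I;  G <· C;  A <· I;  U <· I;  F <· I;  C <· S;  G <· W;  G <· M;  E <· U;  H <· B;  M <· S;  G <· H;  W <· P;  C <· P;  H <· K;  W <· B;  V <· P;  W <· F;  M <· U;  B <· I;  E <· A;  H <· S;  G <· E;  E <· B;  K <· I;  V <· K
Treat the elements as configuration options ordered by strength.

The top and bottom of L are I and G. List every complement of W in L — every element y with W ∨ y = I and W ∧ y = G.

A, K, S, U

Need y with W ∨ y = I and W ∧ y = G.
Checking each element gives: A, K, S, U.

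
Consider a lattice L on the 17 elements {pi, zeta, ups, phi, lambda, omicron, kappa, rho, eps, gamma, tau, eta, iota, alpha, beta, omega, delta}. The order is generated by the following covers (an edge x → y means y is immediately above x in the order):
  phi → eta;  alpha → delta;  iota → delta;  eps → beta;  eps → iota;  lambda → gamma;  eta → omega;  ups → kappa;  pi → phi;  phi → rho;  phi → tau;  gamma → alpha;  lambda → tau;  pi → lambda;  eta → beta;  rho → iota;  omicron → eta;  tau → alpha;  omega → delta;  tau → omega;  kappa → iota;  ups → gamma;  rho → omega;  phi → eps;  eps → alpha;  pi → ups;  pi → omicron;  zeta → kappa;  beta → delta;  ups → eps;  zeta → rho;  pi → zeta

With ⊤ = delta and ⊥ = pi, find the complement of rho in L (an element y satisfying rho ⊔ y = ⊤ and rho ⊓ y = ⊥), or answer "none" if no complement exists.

Need y with rho ∨ y = delta and rho ∧ y = pi.
Checking each element gives: gamma.

gamma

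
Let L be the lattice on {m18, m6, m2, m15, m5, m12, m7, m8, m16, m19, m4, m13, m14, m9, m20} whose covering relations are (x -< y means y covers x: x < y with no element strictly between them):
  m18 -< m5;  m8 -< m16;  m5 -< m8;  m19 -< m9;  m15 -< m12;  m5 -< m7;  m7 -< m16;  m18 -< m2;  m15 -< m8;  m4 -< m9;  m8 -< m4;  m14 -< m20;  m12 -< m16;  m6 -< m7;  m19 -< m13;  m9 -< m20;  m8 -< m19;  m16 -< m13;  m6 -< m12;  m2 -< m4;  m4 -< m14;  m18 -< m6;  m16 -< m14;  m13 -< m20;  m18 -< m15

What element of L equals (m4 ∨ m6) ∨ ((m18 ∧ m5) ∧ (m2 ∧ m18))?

m14

m4 ∨ m6 = m14
m18 ∧ m5 = m18
m2 ∧ m18 = m18
m18 ∧ m18 = m18
m14 ∨ m18 = m14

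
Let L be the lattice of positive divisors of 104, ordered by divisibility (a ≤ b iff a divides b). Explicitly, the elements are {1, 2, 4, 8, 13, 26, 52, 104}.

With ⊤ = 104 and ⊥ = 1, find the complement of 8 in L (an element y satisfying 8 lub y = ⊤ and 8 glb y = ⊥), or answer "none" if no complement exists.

Need y with 8 ∨ y = 104 and 8 ∧ y = 1.
Checking each element gives: 13.

13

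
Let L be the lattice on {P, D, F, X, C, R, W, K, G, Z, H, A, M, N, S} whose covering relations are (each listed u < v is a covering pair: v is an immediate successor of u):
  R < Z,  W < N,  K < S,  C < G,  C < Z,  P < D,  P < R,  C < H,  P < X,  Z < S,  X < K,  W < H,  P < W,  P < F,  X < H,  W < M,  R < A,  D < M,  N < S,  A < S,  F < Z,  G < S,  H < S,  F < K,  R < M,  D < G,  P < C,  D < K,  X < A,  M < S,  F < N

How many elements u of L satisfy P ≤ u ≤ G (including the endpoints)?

4

The interval [P, G] = {C, D, G, P}, which has 4 elements.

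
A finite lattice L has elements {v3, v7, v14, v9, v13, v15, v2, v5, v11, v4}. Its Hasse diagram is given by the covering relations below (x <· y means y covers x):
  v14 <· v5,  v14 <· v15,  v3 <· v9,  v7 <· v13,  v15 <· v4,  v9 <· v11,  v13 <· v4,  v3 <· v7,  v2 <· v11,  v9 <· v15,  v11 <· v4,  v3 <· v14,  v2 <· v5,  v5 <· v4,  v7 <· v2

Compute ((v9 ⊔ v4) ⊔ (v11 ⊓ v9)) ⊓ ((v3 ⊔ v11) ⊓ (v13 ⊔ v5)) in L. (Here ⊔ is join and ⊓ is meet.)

v9 ∨ v4 = v4
v11 ∧ v9 = v9
v4 ∨ v9 = v4
v3 ∨ v11 = v11
v13 ∨ v5 = v4
v11 ∧ v4 = v11
v4 ∧ v11 = v11

v11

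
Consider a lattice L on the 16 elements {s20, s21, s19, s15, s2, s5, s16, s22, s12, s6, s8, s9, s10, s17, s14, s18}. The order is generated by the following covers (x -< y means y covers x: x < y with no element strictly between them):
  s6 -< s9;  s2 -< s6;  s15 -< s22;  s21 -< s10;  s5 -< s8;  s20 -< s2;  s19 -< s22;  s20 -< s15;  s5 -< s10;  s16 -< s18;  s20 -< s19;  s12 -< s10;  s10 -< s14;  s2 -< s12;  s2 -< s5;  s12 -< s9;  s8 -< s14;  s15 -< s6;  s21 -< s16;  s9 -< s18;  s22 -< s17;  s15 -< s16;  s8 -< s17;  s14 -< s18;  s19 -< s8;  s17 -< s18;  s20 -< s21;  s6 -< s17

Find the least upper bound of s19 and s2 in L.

Common upper bounds of {s19, s2}: s14, s17, s18, s8.
The least among these is s8.

s8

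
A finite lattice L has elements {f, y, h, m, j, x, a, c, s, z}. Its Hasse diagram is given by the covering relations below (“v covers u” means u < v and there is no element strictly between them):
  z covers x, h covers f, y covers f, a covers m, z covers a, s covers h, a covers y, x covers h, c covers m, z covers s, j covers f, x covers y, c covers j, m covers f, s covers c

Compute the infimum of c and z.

Common lower bounds of {c, z}: c, f, j, m.
The greatest among these is c.

c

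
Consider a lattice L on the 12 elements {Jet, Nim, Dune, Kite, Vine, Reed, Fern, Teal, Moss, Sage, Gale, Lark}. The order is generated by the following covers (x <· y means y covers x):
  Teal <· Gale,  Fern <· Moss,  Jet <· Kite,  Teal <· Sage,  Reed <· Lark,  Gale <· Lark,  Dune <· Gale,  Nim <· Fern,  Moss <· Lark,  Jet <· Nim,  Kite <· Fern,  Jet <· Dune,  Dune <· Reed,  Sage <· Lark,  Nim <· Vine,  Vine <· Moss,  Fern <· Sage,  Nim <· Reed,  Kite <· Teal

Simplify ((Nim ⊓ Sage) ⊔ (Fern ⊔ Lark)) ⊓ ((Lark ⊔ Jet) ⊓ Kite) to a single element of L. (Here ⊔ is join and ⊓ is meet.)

Nim ∧ Sage = Nim
Fern ∨ Lark = Lark
Nim ∨ Lark = Lark
Lark ∨ Jet = Lark
Lark ∧ Kite = Kite
Lark ∧ Kite = Kite

Kite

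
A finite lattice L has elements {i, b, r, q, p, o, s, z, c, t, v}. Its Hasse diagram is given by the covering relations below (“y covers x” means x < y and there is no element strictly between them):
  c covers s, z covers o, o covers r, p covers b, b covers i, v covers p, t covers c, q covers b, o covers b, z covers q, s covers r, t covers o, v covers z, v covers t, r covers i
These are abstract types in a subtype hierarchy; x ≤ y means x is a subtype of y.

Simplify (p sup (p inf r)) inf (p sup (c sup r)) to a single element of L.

p

p ∧ r = i
p ∨ i = p
c ∨ r = c
p ∨ c = v
p ∧ v = p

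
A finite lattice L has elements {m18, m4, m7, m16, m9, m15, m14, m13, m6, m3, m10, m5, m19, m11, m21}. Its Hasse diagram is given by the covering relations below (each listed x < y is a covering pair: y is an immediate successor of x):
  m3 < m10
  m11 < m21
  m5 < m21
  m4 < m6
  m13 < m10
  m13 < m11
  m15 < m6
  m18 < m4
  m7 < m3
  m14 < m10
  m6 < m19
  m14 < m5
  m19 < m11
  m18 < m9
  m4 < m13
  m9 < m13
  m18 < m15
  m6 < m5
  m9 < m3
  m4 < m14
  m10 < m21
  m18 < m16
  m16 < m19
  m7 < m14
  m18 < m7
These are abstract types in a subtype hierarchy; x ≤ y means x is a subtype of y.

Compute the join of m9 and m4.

Common upper bounds of {m9, m4}: m10, m11, m13, m21.
The least among these is m13.

m13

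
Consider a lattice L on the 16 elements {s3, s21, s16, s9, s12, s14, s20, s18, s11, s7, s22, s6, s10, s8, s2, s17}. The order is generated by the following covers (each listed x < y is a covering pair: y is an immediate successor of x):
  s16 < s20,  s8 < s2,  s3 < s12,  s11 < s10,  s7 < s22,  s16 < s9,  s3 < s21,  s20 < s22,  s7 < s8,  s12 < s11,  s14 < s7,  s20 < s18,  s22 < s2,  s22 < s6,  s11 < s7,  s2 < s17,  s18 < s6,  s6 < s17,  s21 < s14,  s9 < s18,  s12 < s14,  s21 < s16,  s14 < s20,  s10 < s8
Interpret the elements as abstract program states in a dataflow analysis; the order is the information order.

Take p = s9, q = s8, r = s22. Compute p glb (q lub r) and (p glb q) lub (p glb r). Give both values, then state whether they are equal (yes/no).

s16; s16; yes

q lub r = s2, so p glb (q lub r) = s9 glb s2 = s16.
p glb q = s21 and p glb r = s16, so (p glb q) lub (p glb r) = s21 lub s16 = s16.
Equal: yes.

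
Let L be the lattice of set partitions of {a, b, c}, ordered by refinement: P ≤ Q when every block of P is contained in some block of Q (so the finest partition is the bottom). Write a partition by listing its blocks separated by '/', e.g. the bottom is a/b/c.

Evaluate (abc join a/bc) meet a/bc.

a/bc

abc ∨ a/bc = abc
abc ∧ a/bc = a/bc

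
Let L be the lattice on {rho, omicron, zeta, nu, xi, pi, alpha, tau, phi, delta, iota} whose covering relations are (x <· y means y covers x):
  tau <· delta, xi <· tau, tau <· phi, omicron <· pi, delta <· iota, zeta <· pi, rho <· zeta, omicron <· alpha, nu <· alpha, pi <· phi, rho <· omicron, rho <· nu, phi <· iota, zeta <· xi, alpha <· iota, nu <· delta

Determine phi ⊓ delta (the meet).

Common lower bounds of {phi, delta}: rho, tau, xi, zeta.
The greatest among these is tau.

tau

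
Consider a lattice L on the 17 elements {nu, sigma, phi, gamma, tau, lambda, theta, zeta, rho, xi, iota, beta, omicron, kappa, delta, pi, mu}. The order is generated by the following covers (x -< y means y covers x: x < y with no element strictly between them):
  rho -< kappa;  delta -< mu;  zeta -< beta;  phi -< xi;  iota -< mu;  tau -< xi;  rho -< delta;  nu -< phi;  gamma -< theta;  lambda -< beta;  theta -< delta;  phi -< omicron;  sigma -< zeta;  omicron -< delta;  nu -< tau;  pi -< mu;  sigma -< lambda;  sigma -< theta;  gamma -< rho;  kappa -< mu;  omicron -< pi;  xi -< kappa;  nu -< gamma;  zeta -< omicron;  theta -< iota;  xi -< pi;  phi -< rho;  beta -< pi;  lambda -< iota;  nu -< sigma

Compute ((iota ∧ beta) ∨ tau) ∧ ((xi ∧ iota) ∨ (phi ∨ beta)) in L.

pi

iota ∧ beta = lambda
lambda ∨ tau = pi
xi ∧ iota = nu
phi ∨ beta = pi
nu ∨ pi = pi
pi ∧ pi = pi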